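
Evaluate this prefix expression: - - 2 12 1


Parsing prefix expression: - - 2 12 1
Step 1: Innermost operation '- 2 12'
  2 - 12 = -10
Step 2: Outer operation '- [-10] 1'
  -10 - 1 = -11

-11


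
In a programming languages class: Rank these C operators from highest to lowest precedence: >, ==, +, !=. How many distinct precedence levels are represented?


Looking up precedence for each operator:
  > -> precedence 4
  == -> precedence 3
  + -> precedence 5
  != -> precedence 3
Sorted highest to lowest: +, >, ==, !=
Distinct precedence values: [5, 4, 3]
Number of distinct levels: 3

3


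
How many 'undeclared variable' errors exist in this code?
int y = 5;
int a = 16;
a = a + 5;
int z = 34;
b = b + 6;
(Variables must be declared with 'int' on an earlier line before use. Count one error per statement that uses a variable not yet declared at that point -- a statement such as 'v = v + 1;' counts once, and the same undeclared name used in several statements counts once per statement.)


Scanning code line by line:
  Line 1: declare 'y' -> declared = ['y']
  Line 2: declare 'a' -> declared = ['a', 'y']
  Line 3: use 'a' -> OK (declared)
  Line 4: declare 'z' -> declared = ['a', 'y', 'z']
  Line 5: use 'b' -> ERROR (undeclared)
Total undeclared variable errors: 1

1


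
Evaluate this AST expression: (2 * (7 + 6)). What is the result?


Expression: (2 * (7 + 6))
Evaluating step by step:
  7 + 6 = 13
  2 * 13 = 26
Result: 26

26


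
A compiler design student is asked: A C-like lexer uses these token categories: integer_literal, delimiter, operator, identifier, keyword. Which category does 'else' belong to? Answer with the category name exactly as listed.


Token: 'else'
Checking categories:
  identifier: no
  integer_literal: no
  operator: no
  keyword: YES
  delimiter: no
Category: keyword

keyword


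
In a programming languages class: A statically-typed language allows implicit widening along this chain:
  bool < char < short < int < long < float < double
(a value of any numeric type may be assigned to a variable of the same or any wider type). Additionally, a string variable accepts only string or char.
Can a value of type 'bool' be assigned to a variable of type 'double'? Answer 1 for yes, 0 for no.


Target variable type: double
Source value type: bool
Numeric ranks: bool=0, double=6
Widening allowed iff rank(source) <= rank(target): 0 <= 6? Yes
Result: 1

1


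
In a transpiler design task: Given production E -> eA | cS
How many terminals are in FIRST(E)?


Production: E -> eA | cS
Examining each alternative for leading terminals:
  E -> eA : first terminal = 'e'
  E -> cS : first terminal = 'c'
FIRST(E) = {c, e}
Count: 2

2


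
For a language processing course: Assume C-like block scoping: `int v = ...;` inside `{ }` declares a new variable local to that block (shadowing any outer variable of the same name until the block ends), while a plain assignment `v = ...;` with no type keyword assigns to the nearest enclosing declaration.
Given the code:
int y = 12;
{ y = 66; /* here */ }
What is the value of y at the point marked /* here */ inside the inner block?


Analyzing scoping rules:
Outer scope: declares y = 12
Inner block: 'y = 66;' has no type keyword, so it is an assignment to the outer y (no shadowing)
Inside the block, after the assignment -> 66
Result: 66

66


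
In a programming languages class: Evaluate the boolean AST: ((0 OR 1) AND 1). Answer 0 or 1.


Step 1: Evaluate inner node
  0 OR 1 = 1
Step 2: Evaluate root node
  1 AND 1 = 1

1


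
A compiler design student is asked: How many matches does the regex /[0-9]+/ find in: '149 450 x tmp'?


Pattern: /[0-9]+/ (int literals)
Input: '149 450 x tmp'
Scanning for matches:
  Match 1: '149'
  Match 2: '450'
Total matches: 2

2


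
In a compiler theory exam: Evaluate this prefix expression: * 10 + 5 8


Parsing prefix expression: * 10 + 5 8
Step 1: Innermost operation '+ 5 8'
  5 + 8 = 13
Step 2: Outer operation '* 10 [13]'
  10 * 13 = 130

130


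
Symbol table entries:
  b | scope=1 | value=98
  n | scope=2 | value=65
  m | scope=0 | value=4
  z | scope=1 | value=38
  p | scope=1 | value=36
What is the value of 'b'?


Searching symbol table for 'b':
  b | scope=1 | value=98 <- MATCH
  n | scope=2 | value=65
  m | scope=0 | value=4
  z | scope=1 | value=38
  p | scope=1 | value=36
Found 'b' at scope 1 with value 98

98


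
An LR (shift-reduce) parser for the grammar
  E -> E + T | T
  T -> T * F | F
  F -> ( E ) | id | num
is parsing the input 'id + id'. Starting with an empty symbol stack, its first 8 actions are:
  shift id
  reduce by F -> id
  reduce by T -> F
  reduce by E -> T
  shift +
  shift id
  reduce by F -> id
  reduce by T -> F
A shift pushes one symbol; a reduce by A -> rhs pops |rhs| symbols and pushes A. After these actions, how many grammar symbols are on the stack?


Tracking the symbol stack through each action:
  Action 1: shift 'id' : push -> stack = [id] (size 1)
  Action 2: reduce by F -> id : pop 1, push F -> stack = [F] (size 1)
  Action 3: reduce by T -> F : pop 1, push T -> stack = [T] (size 1)
  Action 4: reduce by E -> T : pop 1, push E -> stack = [E] (size 1)
  Action 5: shift '+' : push -> stack = [E, +] (size 2)
  Action 6: shift 'id' : push -> stack = [E, +, id] (size 3)
  Action 7: reduce by F -> id : pop 1, push F -> stack = [E, +, F] (size 3)
  Action 8: reduce by T -> F : pop 1, push T -> stack = [E, +, T] (size 3)
Final stack size: 3

3


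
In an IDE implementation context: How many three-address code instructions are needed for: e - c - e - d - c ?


Expression: e - c - e - d - c
Generating three-address code (respecting * over +/- precedence):
  Instruction 1: t1 = e - c
  Instruction 2: t2 = t1 - e
  Instruction 3: t3 = t2 - d
  Instruction 4: t4 = t3 - c
Total instructions: 4

4


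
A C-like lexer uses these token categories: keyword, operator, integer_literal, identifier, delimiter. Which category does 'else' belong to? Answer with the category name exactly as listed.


Token: 'else'
Checking categories:
  identifier: no
  integer_literal: no
  operator: no
  keyword: YES
  delimiter: no
Category: keyword

keyword


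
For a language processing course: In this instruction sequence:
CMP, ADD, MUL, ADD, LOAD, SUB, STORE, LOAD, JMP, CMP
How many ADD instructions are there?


Scanning instruction sequence for ADD:
  Position 1: CMP
  Position 2: ADD <- MATCH
  Position 3: MUL
  Position 4: ADD <- MATCH
  Position 5: LOAD
  Position 6: SUB
  Position 7: STORE
  Position 8: LOAD
  Position 9: JMP
  Position 10: CMP
Matches at positions: [2, 4]
Total ADD count: 2

2


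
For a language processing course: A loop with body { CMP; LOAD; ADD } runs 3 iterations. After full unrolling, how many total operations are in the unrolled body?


Loop body operations: CMP, LOAD, ADD (3 ops per iteration)
Unrolling 3 iterations:
  Iteration 1: CMP, LOAD, ADD (3 ops)
  Iteration 2: CMP, LOAD, ADD (3 ops)
  Iteration 3: CMP, LOAD, ADD (3 ops)
Total: 3 iterations * 3 ops/iter = 9 operations

9


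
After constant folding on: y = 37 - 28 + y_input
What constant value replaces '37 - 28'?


Identifying constant sub-expression:
  Original: y = 37 - 28 + y_input
  37 and 28 are both compile-time constants
  Evaluating: 37 - 28 = 9
  After folding: y = 9 + y_input

9


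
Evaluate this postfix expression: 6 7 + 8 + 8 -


Processing tokens left to right:
Push 6, Push 7
Pop 6 and 7, compute 6 + 7 = 13, push 13
Push 8
Pop 13 and 8, compute 13 + 8 = 21, push 21
Push 8
Pop 21 and 8, compute 21 - 8 = 13, push 13
Stack result: 13

13


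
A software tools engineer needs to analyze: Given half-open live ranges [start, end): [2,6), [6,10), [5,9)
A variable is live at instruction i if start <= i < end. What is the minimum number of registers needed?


Live ranges:
  Var0: [2, 6)
  Var1: [6, 10)
  Var2: [5, 9)
Sweep-line events (position, delta, active):
  pos=2 start -> active=1
  pos=5 start -> active=2
  pos=6 end -> active=1
  pos=6 start -> active=2
  pos=9 end -> active=1
  pos=10 end -> active=0
Maximum simultaneous active: 2
Minimum registers needed: 2

2


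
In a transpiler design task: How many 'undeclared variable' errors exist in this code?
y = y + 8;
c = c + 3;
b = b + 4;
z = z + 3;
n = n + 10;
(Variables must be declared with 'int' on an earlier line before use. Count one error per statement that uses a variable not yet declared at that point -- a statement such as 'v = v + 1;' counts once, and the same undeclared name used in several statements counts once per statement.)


Scanning code line by line:
  Line 1: use 'y' -> ERROR (undeclared)
  Line 2: use 'c' -> ERROR (undeclared)
  Line 3: use 'b' -> ERROR (undeclared)
  Line 4: use 'z' -> ERROR (undeclared)
  Line 5: use 'n' -> ERROR (undeclared)
Total undeclared variable errors: 5

5


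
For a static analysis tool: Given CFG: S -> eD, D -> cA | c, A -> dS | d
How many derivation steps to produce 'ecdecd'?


Grammar: S -> eD, D -> cA | c, A -> dS | d
Deriving 'ecdecd':
Step 1: S -> eD => eD
Step 2: D -> cA => ecA
Step 3: A -> dS => ecdS
Step 4: S -> eD => ecdeD
Step 5: D -> cA => ecdecA
Step 6: A -> d => ecdecd
Total derivation steps: 6

6


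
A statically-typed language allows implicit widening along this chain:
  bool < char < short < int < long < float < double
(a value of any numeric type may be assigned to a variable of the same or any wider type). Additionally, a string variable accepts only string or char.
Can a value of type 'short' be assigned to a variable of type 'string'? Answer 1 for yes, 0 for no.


Target variable type: string
Source value type: short
Rule: string accepts only {string, char}
  source 'short' in {string, char}? No
Result: 0

0


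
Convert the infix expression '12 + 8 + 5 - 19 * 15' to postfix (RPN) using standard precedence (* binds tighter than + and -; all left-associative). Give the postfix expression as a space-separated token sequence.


Applying the shunting-yard algorithm:
  Operand 12 -> output
  Push '+' onto operator stack -> op-stack: [+]
  Operand 8 -> output
  See '+' (prec 1); top '+' (prec 1) >= it -> pop '+' to output
  Push '+' onto operator stack -> op-stack: [+]
  Operand 5 -> output
  See '-' (prec 1); top '+' (prec 1) >= it -> pop '+' to output
  Push '-' onto operator stack -> op-stack: [-]
  Operand 19 -> output
  Push '*' onto operator stack -> op-stack: [-, *]
  Operand 15 -> output
  End of input: pop '*' to output
  End of input: pop '-' to output
Postfix result: 12 8 + 5 + 19 15 * -

12 8 + 5 + 19 15 * -


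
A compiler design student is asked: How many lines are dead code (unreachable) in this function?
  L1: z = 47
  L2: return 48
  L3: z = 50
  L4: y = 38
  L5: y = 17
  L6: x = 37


Analyzing control flow:
  L1: reachable (before return)
  L2: reachable (return statement)
  L3: DEAD (after return at L2)
  L4: DEAD (after return at L2)
  L5: DEAD (after return at L2)
  L6: DEAD (after return at L2)
Return at L2, total lines = 6
Dead lines: L3 through L6
Count: 4

4


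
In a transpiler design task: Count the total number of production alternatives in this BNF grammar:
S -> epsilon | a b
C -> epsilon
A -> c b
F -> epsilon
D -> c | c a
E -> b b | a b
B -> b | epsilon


Counting alternatives per rule:
  S: 2 alternative(s)
  C: 1 alternative(s)
  A: 1 alternative(s)
  F: 1 alternative(s)
  D: 2 alternative(s)
  E: 2 alternative(s)
  B: 2 alternative(s)
Sum: 2 + 1 + 1 + 1 + 2 + 2 + 2 = 11

11


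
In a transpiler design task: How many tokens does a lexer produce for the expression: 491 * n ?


Scanning '491 * n'
Token 1: '491' -> integer_literal
Token 2: '*' -> operator
Token 3: 'n' -> identifier
Total tokens: 3

3


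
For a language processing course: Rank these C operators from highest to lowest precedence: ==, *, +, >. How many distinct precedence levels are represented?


Looking up precedence for each operator:
  == -> precedence 3
  * -> precedence 6
  + -> precedence 5
  > -> precedence 4
Sorted highest to lowest: *, +, >, ==
Distinct precedence values: [6, 5, 4, 3]
Number of distinct levels: 4

4


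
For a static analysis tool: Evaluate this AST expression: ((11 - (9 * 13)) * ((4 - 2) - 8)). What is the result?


Expression: ((11 - (9 * 13)) * ((4 - 2) - 8))
Evaluating step by step:
  9 * 13 = 117
  11 - 117 = -106
  4 - 2 = 2
  2 - 8 = -6
  -106 * -6 = 636
Result: 636

636


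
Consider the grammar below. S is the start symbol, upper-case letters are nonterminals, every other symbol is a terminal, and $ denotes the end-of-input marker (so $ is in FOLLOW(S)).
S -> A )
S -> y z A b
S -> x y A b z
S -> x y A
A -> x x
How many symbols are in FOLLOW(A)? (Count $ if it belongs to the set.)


S is the start symbol and does not occur in any rule body, so FOLLOW(S) = {$}.
Examining every occurrence of A in a rule body:
  S -> A ) : A is followed by terminal ')' -> add ')'
  S -> y z A b : A is followed by terminal 'b' -> add 'b'
  S -> x y A b z : A is followed by terminal 'b' -> add 'b' (already in the set)
  S -> x y A : A is at the right end -> add FOLLOW(S) = {$}
  A -> x x : A does not occur in the body -> contributes nothing
FOLLOW(A) = {), b, $}
Count: 3

3


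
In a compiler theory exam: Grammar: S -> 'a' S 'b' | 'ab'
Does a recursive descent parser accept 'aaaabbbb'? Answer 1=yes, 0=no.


Grammar accepts strings of the form a^n b^n (n >= 1)
Word: 'aaaabbbb'
Counting: 4 a's and 4 b's
Check: 4 == 4? Yes
Derivation (S -> aSb applied 3 time(s), then S -> ab): S => aSb => aaSbb => aaaSbbb => aaaabbbb
Accepted

1


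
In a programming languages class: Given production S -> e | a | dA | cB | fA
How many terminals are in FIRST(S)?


Production: S -> e | a | dA | cB | fA
Examining each alternative for leading terminals:
  S -> e : first terminal = 'e'
  S -> a : first terminal = 'a'
  S -> dA : first terminal = 'd'
  S -> cB : first terminal = 'c'
  S -> fA : first terminal = 'f'
FIRST(S) = {a, c, d, e, f}
Count: 5

5


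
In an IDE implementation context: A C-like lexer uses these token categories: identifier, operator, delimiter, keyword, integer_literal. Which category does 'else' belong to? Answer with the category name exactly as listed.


Token: 'else'
Checking categories:
  identifier: no
  integer_literal: no
  operator: no
  keyword: YES
  delimiter: no
Category: keyword

keyword


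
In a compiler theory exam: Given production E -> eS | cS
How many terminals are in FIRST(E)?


Production: E -> eS | cS
Examining each alternative for leading terminals:
  E -> eS : first terminal = 'e'
  E -> cS : first terminal = 'c'
FIRST(E) = {c, e}
Count: 2

2


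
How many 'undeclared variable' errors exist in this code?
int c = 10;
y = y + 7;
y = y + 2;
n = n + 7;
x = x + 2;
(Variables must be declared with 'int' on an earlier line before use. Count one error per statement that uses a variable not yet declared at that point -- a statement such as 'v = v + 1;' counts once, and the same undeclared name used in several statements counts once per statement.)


Scanning code line by line:
  Line 1: declare 'c' -> declared = ['c']
  Line 2: use 'y' -> ERROR (undeclared)
  Line 3: use 'y' -> ERROR (undeclared)
  Line 4: use 'n' -> ERROR (undeclared)
  Line 5: use 'x' -> ERROR (undeclared)
Total undeclared variable errors: 4

4


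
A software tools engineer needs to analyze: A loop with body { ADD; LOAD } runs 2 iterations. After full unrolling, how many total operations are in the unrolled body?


Loop body operations: ADD, LOAD (2 ops per iteration)
Unrolling 2 iterations:
  Iteration 1: ADD, LOAD (2 ops)
  Iteration 2: ADD, LOAD (2 ops)
Total: 2 iterations * 2 ops/iter = 4 operations

4


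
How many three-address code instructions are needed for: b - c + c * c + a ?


Expression: b - c + c * c + a
Generating three-address code (respecting * over +/- precedence):
  Instruction 1: t1 = c * c
  Instruction 2: t2 = b - c
  Instruction 3: t3 = t2 + t1
  Instruction 4: t4 = t3 + a
Total instructions: 4

4


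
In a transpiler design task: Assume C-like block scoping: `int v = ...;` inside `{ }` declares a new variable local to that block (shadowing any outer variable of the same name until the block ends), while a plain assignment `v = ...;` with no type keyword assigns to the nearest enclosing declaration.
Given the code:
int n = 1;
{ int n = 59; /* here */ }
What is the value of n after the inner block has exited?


Analyzing scoping rules:
Outer scope: declares n = 1
Inner block: 'int n = 59;' declares a NEW n that shadows the outer one
When the block exits the inner n goes out of scope; the outer n was never modified -> 1
Result: 1

1


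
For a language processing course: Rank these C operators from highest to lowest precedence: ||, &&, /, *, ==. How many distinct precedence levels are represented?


Looking up precedence for each operator:
  || -> precedence 1
  && -> precedence 2
  / -> precedence 6
  * -> precedence 6
  == -> precedence 3
Sorted highest to lowest: /, *, ==, &&, ||
Distinct precedence values: [6, 3, 2, 1]
Number of distinct levels: 4

4


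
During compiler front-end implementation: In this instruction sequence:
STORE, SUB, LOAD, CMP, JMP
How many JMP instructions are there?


Scanning instruction sequence for JMP:
  Position 1: STORE
  Position 2: SUB
  Position 3: LOAD
  Position 4: CMP
  Position 5: JMP <- MATCH
Matches at positions: [5]
Total JMP count: 1

1


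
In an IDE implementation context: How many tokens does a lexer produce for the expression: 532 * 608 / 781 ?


Scanning '532 * 608 / 781'
Token 1: '532' -> integer_literal
Token 2: '*' -> operator
Token 3: '608' -> integer_literal
Token 4: '/' -> operator
Token 5: '781' -> integer_literal
Total tokens: 5

5


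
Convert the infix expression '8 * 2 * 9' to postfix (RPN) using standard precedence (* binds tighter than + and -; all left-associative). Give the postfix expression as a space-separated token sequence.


Applying the shunting-yard algorithm:
  Operand 8 -> output
  Push '*' onto operator stack -> op-stack: [*]
  Operand 2 -> output
  See '*' (prec 2); top '*' (prec 2) >= it -> pop '*' to output
  Push '*' onto operator stack -> op-stack: [*]
  Operand 9 -> output
  End of input: pop '*' to output
Postfix result: 8 2 * 9 *

8 2 * 9 *


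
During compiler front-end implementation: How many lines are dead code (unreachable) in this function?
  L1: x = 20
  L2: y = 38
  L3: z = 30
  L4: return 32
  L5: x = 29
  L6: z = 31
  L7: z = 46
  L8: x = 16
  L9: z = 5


Analyzing control flow:
  L1: reachable (before return)
  L2: reachable (before return)
  L3: reachable (before return)
  L4: reachable (return statement)
  L5: DEAD (after return at L4)
  L6: DEAD (after return at L4)
  L7: DEAD (after return at L4)
  L8: DEAD (after return at L4)
  L9: DEAD (after return at L4)
Return at L4, total lines = 9
Dead lines: L5 through L9
Count: 5

5


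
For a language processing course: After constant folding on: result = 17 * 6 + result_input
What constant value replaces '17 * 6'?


Identifying constant sub-expression:
  Original: result = 17 * 6 + result_input
  17 and 6 are both compile-time constants
  Evaluating: 17 * 6 = 102
  After folding: result = 102 + result_input

102


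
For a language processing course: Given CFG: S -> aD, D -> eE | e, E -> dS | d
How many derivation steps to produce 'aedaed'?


Grammar: S -> aD, D -> eE | e, E -> dS | d
Deriving 'aedaed':
Step 1: S -> aD => aD
Step 2: D -> eE => aeE
Step 3: E -> dS => aedS
Step 4: S -> aD => aedaD
Step 5: D -> eE => aedaeE
Step 6: E -> d => aedaed
Total derivation steps: 6

6


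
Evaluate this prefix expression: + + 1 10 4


Parsing prefix expression: + + 1 10 4
Step 1: Innermost operation '+ 1 10'
  1 + 10 = 11
Step 2: Outer operation '+ [11] 4'
  11 + 4 = 15

15


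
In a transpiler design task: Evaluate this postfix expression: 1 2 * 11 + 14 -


Processing tokens left to right:
Push 1, Push 2
Pop 1 and 2, compute 1 * 2 = 2, push 2
Push 11
Pop 2 and 11, compute 2 + 11 = 13, push 13
Push 14
Pop 13 and 14, compute 13 - 14 = -1, push -1
Stack result: -1

-1


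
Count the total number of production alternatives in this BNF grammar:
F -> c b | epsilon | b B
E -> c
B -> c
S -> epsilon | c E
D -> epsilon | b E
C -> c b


Counting alternatives per rule:
  F: 3 alternative(s)
  E: 1 alternative(s)
  B: 1 alternative(s)
  S: 2 alternative(s)
  D: 2 alternative(s)
  C: 1 alternative(s)
Sum: 3 + 1 + 1 + 2 + 2 + 1 = 10

10


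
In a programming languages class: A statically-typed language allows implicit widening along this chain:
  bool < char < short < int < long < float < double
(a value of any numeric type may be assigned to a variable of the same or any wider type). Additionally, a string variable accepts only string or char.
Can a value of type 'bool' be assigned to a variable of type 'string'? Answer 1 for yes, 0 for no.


Target variable type: string
Source value type: bool
Rule: string accepts only {string, char}
  source 'bool' in {string, char}? No
Result: 0

0


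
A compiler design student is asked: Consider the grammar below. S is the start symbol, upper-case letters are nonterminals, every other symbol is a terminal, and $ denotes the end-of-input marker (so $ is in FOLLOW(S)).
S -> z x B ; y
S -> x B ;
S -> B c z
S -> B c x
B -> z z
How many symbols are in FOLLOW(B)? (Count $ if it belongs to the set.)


S is the start symbol and does not occur in any rule body, so FOLLOW(S) = {$}.
Examining every occurrence of B in a rule body:
  S -> z x B ; y : B is followed by terminal ';' -> add ';'
  S -> x B ; : B is followed by terminal ';' -> add ';' (already in the set)
  S -> B c z : B is followed by terminal 'c' -> add 'c'
  S -> B c x : B is followed by terminal 'c' -> add 'c' (already in the set)
  B -> z z : B does not occur in the body -> contributes nothing
FOLLOW(B) = {;, c}
Count: 2

2


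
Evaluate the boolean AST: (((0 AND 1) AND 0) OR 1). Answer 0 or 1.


Step 1: Evaluate inner node
  0 AND 1 = 0
Step 2: Evaluate next node
  0 AND 0 = 0
Step 3: Evaluate root node
  0 OR 1 = 1

1


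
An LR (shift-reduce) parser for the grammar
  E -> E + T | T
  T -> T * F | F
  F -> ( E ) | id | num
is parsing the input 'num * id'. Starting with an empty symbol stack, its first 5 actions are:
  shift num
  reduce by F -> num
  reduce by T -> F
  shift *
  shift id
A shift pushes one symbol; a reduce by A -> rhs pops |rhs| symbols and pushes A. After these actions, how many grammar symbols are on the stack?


Tracking the symbol stack through each action:
  Action 1: shift 'num' : push -> stack = [num] (size 1)
  Action 2: reduce by F -> num : pop 1, push F -> stack = [F] (size 1)
  Action 3: reduce by T -> F : pop 1, push T -> stack = [T] (size 1)
  Action 4: shift '*' : push -> stack = [T, *] (size 2)
  Action 5: shift 'id' : push -> stack = [T, *, id] (size 3)
Final stack size: 3

3


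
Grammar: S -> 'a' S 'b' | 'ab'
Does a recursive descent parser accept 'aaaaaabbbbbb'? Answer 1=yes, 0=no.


Grammar accepts strings of the form a^n b^n (n >= 1)
Word: 'aaaaaabbbbbb'
Counting: 6 a's and 6 b's
Check: 6 == 6? Yes
Derivation (S -> aSb applied 5 time(s), then S -> ab): S => aSb => aaSbb => aaaSbbb => aaaaSbbbb => aaaaaSbbbbb => aaaaaabbbbbb
Accepted

1


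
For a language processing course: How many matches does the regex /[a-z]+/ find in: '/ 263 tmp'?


Pattern: /[a-z]+/ (identifiers)
Input: '/ 263 tmp'
Scanning for matches:
  Match 1: 'tmp'
Total matches: 1

1


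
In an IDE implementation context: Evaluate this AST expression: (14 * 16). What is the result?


Expression: (14 * 16)
Evaluating step by step:
  14 * 16 = 224
Result: 224

224


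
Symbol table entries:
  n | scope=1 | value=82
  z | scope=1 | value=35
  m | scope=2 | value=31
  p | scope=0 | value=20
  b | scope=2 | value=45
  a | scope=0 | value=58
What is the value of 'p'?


Searching symbol table for 'p':
  n | scope=1 | value=82
  z | scope=1 | value=35
  m | scope=2 | value=31
  p | scope=0 | value=20 <- MATCH
  b | scope=2 | value=45
  a | scope=0 | value=58
Found 'p' at scope 0 with value 20

20


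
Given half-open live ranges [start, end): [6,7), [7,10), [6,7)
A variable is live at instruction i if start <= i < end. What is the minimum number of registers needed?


Live ranges:
  Var0: [6, 7)
  Var1: [7, 10)
  Var2: [6, 7)
Sweep-line events (position, delta, active):
  pos=6 start -> active=1
  pos=6 start -> active=2
  pos=7 end -> active=1
  pos=7 end -> active=0
  pos=7 start -> active=1
  pos=10 end -> active=0
Maximum simultaneous active: 2
Minimum registers needed: 2

2


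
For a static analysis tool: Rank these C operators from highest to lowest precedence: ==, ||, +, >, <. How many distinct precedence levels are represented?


Looking up precedence for each operator:
  == -> precedence 3
  || -> precedence 1
  + -> precedence 5
  > -> precedence 4
  < -> precedence 4
Sorted highest to lowest: +, >, <, ==, ||
Distinct precedence values: [5, 4, 3, 1]
Number of distinct levels: 4

4


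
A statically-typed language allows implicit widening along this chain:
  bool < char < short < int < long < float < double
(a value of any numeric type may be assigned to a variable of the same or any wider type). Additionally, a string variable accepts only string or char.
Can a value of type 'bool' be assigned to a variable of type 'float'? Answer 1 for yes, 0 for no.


Target variable type: float
Source value type: bool
Numeric ranks: bool=0, float=5
Widening allowed iff rank(source) <= rank(target): 0 <= 5? Yes
Result: 1

1


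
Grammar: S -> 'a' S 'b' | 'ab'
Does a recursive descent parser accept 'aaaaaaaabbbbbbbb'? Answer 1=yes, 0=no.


Grammar accepts strings of the form a^n b^n (n >= 1)
Word: 'aaaaaaaabbbbbbbb'
Counting: 8 a's and 8 b's
Check: 8 == 8? Yes
Derivation (S -> aSb applied 7 time(s), then S -> ab): S => aSb => aaSbb => aaaSbbb => aaaaSbbbb => aaaaaSbbbbb => aaaaaaSbbbbbb => aaaaaaaSbbbbbbb => aaaaaaaabbbbbbbb
Accepted

1


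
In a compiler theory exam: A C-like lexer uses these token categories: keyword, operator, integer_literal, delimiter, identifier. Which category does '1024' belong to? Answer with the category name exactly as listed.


Token: '1024'
Checking categories:
  identifier: no
  integer_literal: YES
  operator: no
  keyword: no
  delimiter: no
Category: integer_literal

integer_literal


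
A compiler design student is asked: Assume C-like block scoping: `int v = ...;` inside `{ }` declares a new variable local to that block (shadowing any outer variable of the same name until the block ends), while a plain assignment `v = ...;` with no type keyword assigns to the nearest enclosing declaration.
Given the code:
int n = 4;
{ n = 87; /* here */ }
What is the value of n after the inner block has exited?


Analyzing scoping rules:
Outer scope: declares n = 4
Inner block: 'n = 87;' has no type keyword, so it is an assignment to the outer n (no shadowing)
The assignment changed the outer variable itself, so the new value persists after the block -> 87
Result: 87

87


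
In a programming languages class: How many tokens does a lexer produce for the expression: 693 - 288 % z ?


Scanning '693 - 288 % z'
Token 1: '693' -> integer_literal
Token 2: '-' -> operator
Token 3: '288' -> integer_literal
Token 4: '%' -> operator
Token 5: 'z' -> identifier
Total tokens: 5

5


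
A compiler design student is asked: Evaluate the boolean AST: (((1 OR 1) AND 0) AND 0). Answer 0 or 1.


Step 1: Evaluate inner node
  1 OR 1 = 1
Step 2: Evaluate next node
  1 AND 0 = 0
Step 3: Evaluate root node
  0 AND 0 = 0

0


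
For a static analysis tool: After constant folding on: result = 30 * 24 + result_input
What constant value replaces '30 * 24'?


Identifying constant sub-expression:
  Original: result = 30 * 24 + result_input
  30 and 24 are both compile-time constants
  Evaluating: 30 * 24 = 720
  After folding: result = 720 + result_input

720


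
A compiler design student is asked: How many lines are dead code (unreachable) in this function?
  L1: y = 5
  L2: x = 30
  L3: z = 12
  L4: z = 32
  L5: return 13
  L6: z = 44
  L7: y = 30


Analyzing control flow:
  L1: reachable (before return)
  L2: reachable (before return)
  L3: reachable (before return)
  L4: reachable (before return)
  L5: reachable (return statement)
  L6: DEAD (after return at L5)
  L7: DEAD (after return at L5)
Return at L5, total lines = 7
Dead lines: L6 through L7
Count: 2

2


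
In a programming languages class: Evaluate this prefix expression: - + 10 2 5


Parsing prefix expression: - + 10 2 5
Step 1: Innermost operation '+ 10 2'
  10 + 2 = 12
Step 2: Outer operation '- [12] 5'
  12 - 5 = 7

7


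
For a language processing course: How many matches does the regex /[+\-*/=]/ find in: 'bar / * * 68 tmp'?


Pattern: /[+\-*/=]/ (operators)
Input: 'bar / * * 68 tmp'
Scanning for matches:
  Match 1: '/'
  Match 2: '*'
  Match 3: '*'
Total matches: 3

3


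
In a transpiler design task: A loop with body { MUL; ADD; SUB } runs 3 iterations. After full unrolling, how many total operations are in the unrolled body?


Loop body operations: MUL, ADD, SUB (3 ops per iteration)
Unrolling 3 iterations:
  Iteration 1: MUL, ADD, SUB (3 ops)
  Iteration 2: MUL, ADD, SUB (3 ops)
  Iteration 3: MUL, ADD, SUB (3 ops)
Total: 3 iterations * 3 ops/iter = 9 operations

9


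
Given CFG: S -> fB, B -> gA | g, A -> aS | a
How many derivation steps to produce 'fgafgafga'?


Grammar: S -> fB, B -> gA | g, A -> aS | a
Deriving 'fgafgafga':
Step 1: S -> fB => fB
Step 2: B -> gA => fgA
Step 3: A -> aS => fgaS
Step 4: S -> fB => fgafB
Step 5: B -> gA => fgafgA
Step 6: A -> aS => fgafgaS
Step 7: S -> fB => fgafgafB
Step 8: B -> gA => fgafgafgA
Step 9: A -> a => fgafgafga
Total derivation steps: 9

9


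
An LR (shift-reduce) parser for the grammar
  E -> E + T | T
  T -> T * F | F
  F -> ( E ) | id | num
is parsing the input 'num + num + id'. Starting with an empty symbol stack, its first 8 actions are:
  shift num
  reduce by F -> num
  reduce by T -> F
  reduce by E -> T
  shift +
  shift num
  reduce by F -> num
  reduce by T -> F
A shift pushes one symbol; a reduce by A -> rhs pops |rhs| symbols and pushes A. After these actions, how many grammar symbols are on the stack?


Tracking the symbol stack through each action:
  Action 1: shift 'num' : push -> stack = [num] (size 1)
  Action 2: reduce by F -> num : pop 1, push F -> stack = [F] (size 1)
  Action 3: reduce by T -> F : pop 1, push T -> stack = [T] (size 1)
  Action 4: reduce by E -> T : pop 1, push E -> stack = [E] (size 1)
  Action 5: shift '+' : push -> stack = [E, +] (size 2)
  Action 6: shift 'num' : push -> stack = [E, +, num] (size 3)
  Action 7: reduce by F -> num : pop 1, push F -> stack = [E, +, F] (size 3)
  Action 8: reduce by T -> F : pop 1, push T -> stack = [E, +, T] (size 3)
Final stack size: 3

3


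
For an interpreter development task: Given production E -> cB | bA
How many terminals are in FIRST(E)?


Production: E -> cB | bA
Examining each alternative for leading terminals:
  E -> cB : first terminal = 'c'
  E -> bA : first terminal = 'b'
FIRST(E) = {b, c}
Count: 2

2


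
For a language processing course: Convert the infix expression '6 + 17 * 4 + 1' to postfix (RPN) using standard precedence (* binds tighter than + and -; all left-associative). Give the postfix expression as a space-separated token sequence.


Applying the shunting-yard algorithm:
  Operand 6 -> output
  Push '+' onto operator stack -> op-stack: [+]
  Operand 17 -> output
  Push '*' onto operator stack -> op-stack: [+, *]
  Operand 4 -> output
  See '+' (prec 1); top '*' (prec 2) >= it -> pop '*' to output
  See '+' (prec 1); top '+' (prec 1) >= it -> pop '+' to output
  Push '+' onto operator stack -> op-stack: [+]
  Operand 1 -> output
  End of input: pop '+' to output
Postfix result: 6 17 4 * + 1 +

6 17 4 * + 1 +


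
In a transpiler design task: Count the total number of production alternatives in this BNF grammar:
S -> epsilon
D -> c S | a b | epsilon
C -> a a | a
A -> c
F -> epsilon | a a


Counting alternatives per rule:
  S: 1 alternative(s)
  D: 3 alternative(s)
  C: 2 alternative(s)
  A: 1 alternative(s)
  F: 2 alternative(s)
Sum: 1 + 3 + 2 + 1 + 2 = 9

9


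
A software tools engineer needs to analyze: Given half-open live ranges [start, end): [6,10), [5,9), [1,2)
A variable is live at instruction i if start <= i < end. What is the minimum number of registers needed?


Live ranges:
  Var0: [6, 10)
  Var1: [5, 9)
  Var2: [1, 2)
Sweep-line events (position, delta, active):
  pos=1 start -> active=1
  pos=2 end -> active=0
  pos=5 start -> active=1
  pos=6 start -> active=2
  pos=9 end -> active=1
  pos=10 end -> active=0
Maximum simultaneous active: 2
Minimum registers needed: 2

2


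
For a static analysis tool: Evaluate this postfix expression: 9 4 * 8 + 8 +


Processing tokens left to right:
Push 9, Push 4
Pop 9 and 4, compute 9 * 4 = 36, push 36
Push 8
Pop 36 and 8, compute 36 + 8 = 44, push 44
Push 8
Pop 44 and 8, compute 44 + 8 = 52, push 52
Stack result: 52

52


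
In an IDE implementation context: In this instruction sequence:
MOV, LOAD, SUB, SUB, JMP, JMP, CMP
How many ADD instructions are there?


Scanning instruction sequence for ADD:
  Position 1: MOV
  Position 2: LOAD
  Position 3: SUB
  Position 4: SUB
  Position 5: JMP
  Position 6: JMP
  Position 7: CMP
Matches at positions: []
Total ADD count: 0

0


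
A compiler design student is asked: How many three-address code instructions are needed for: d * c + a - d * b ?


Expression: d * c + a - d * b
Generating three-address code (respecting * over +/- precedence):
  Instruction 1: t1 = d * c
  Instruction 2: t2 = d * b
  Instruction 3: t3 = t1 + a
  Instruction 4: t4 = t3 - t2
Total instructions: 4

4


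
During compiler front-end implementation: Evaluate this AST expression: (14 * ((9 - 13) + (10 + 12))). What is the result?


Expression: (14 * ((9 - 13) + (10 + 12)))
Evaluating step by step:
  9 - 13 = -4
  10 + 12 = 22
  -4 + 22 = 18
  14 * 18 = 252
Result: 252

252


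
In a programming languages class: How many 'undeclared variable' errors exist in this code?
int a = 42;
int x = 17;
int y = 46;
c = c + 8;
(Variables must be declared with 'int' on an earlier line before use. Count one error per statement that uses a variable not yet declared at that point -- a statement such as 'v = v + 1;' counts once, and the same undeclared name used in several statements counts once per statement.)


Scanning code line by line:
  Line 1: declare 'a' -> declared = ['a']
  Line 2: declare 'x' -> declared = ['a', 'x']
  Line 3: declare 'y' -> declared = ['a', 'x', 'y']
  Line 4: use 'c' -> ERROR (undeclared)
Total undeclared variable errors: 1

1


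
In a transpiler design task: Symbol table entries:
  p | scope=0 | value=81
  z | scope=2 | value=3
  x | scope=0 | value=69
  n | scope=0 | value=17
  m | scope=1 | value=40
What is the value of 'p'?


Searching symbol table for 'p':
  p | scope=0 | value=81 <- MATCH
  z | scope=2 | value=3
  x | scope=0 | value=69
  n | scope=0 | value=17
  m | scope=1 | value=40
Found 'p' at scope 0 with value 81

81


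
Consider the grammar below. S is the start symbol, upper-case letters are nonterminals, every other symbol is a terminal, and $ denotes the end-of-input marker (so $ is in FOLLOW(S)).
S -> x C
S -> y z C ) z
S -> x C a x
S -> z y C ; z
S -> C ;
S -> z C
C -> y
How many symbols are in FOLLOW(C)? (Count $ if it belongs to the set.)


S is the start symbol and does not occur in any rule body, so FOLLOW(S) = {$}.
Examining every occurrence of C in a rule body:
  S -> x C : C is at the right end -> add FOLLOW(S) = {$}
  S -> y z C ) z : C is followed by terminal ')' -> add ')'
  S -> x C a x : C is followed by terminal 'a' -> add 'a'
  S -> z y C ; z : C is followed by terminal ';' -> add ';'
  S -> C ; : C is followed by terminal ';' -> add ';' (already in the set)
  S -> z C : C is at the right end -> add FOLLOW(S) = {$} (already in the set)
  C -> y : C does not occur in the body -> contributes nothing
FOLLOW(C) = {), ;, a, $}
Count: 4

4


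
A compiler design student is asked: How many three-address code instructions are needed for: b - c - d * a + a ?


Expression: b - c - d * a + a
Generating three-address code (respecting * over +/- precedence):
  Instruction 1: t1 = d * a
  Instruction 2: t2 = b - c
  Instruction 3: t3 = t2 - t1
  Instruction 4: t4 = t3 + a
Total instructions: 4

4


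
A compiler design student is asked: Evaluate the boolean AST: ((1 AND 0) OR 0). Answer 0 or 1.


Step 1: Evaluate inner node
  1 AND 0 = 0
Step 2: Evaluate root node
  0 OR 0 = 0

0


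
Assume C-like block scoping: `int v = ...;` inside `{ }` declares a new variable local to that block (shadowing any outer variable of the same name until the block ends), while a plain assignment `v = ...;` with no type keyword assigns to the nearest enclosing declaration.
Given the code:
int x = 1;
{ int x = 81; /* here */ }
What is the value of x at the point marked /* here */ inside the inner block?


Analyzing scoping rules:
Outer scope: declares x = 1
Inner block: 'int x = 81;' declares a NEW x that shadows the outer one
Inside the block the inner declaration is in scope -> 81
Result: 81

81


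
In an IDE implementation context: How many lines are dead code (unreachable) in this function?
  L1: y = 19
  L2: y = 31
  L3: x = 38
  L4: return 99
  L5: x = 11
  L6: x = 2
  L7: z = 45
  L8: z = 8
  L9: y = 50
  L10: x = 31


Analyzing control flow:
  L1: reachable (before return)
  L2: reachable (before return)
  L3: reachable (before return)
  L4: reachable (return statement)
  L5: DEAD (after return at L4)
  L6: DEAD (after return at L4)
  L7: DEAD (after return at L4)
  L8: DEAD (after return at L4)
  L9: DEAD (after return at L4)
  L10: DEAD (after return at L4)
Return at L4, total lines = 10
Dead lines: L5 through L10
Count: 6

6


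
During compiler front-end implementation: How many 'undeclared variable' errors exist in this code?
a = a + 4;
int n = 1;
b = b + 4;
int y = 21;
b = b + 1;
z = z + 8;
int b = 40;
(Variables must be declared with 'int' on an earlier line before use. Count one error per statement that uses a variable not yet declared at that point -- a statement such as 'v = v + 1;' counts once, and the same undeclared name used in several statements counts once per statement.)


Scanning code line by line:
  Line 1: use 'a' -> ERROR (undeclared)
  Line 2: declare 'n' -> declared = ['n']
  Line 3: use 'b' -> ERROR (undeclared)
  Line 4: declare 'y' -> declared = ['n', 'y']
  Line 5: use 'b' -> ERROR (undeclared)
  Line 6: use 'z' -> ERROR (undeclared)
  Line 7: declare 'b' -> declared = ['b', 'n', 'y']
Total undeclared variable errors: 4

4


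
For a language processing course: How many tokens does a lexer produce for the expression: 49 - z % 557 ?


Scanning '49 - z % 557'
Token 1: '49' -> integer_literal
Token 2: '-' -> operator
Token 3: 'z' -> identifier
Token 4: '%' -> operator
Token 5: '557' -> integer_literal
Total tokens: 5

5


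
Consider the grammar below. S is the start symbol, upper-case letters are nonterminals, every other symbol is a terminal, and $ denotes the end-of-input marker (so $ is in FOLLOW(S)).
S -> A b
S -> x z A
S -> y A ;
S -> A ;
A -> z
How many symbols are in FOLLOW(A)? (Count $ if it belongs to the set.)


S is the start symbol and does not occur in any rule body, so FOLLOW(S) = {$}.
Examining every occurrence of A in a rule body:
  S -> A b : A is followed by terminal 'b' -> add 'b'
  S -> x z A : A is at the right end -> add FOLLOW(S) = {$}
  S -> y A ; : A is followed by terminal ';' -> add ';'
  S -> A ; : A is followed by terminal ';' -> add ';' (already in the set)
  A -> z : A does not occur in the body -> contributes nothing
FOLLOW(A) = {;, b, $}
Count: 3

3


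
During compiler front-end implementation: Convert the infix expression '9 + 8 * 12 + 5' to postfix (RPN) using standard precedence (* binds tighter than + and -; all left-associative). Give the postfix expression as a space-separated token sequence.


Applying the shunting-yard algorithm:
  Operand 9 -> output
  Push '+' onto operator stack -> op-stack: [+]
  Operand 8 -> output
  Push '*' onto operator stack -> op-stack: [+, *]
  Operand 12 -> output
  See '+' (prec 1); top '*' (prec 2) >= it -> pop '*' to output
  See '+' (prec 1); top '+' (prec 1) >= it -> pop '+' to output
  Push '+' onto operator stack -> op-stack: [+]
  Operand 5 -> output
  End of input: pop '+' to output
Postfix result: 9 8 12 * + 5 +

9 8 12 * + 5 +
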